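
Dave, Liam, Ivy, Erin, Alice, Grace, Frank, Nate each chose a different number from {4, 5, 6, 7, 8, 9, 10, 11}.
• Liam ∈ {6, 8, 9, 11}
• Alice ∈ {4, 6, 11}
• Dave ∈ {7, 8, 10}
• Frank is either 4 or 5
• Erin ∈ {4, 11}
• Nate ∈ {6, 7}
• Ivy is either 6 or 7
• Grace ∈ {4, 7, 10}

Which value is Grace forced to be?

10

The 8 variables together cover exactly {4, 5, 6, 7, 8, 9, 10, 11} — 8 values for 8 variables — and 5 appears only in Frank's list, so Frank = 5.
The 7 still-open variables together cover exactly {4, 6, 7, 8, 9, 10, 11} — 7 values for 7 variables — and 9 appears only in Liam's list, so Liam = 9.
Among the 6 still-open variables, 8 fits only Dave (and all 6 values in {4, 6, 7, 8, 10, 11} must be used), so Dave = 8.
The 5 still-open variables together cover exactly {4, 6, 7, 10, 11} — 5 values for 5 variables — and 10 appears only in Grace's list, so Grace = 10.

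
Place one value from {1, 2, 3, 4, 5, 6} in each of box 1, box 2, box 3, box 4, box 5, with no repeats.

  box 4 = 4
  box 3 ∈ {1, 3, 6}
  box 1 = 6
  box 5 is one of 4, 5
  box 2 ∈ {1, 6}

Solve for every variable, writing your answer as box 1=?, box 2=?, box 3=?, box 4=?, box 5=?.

box 1=6, box 2=1, box 3=3, box 4=4, box 5=5

box 1 has just one choice, so box 1 = 6. Strike 6 from box 2, box 3.
box 2 must be 1 (only option left). Strike 1 from box 3.
box 3 must be 3 (only option left).
box 4 must be 4 (only option left). Eliminate 4 elsewhere: box 5.
box 5 must be 5 (only option left).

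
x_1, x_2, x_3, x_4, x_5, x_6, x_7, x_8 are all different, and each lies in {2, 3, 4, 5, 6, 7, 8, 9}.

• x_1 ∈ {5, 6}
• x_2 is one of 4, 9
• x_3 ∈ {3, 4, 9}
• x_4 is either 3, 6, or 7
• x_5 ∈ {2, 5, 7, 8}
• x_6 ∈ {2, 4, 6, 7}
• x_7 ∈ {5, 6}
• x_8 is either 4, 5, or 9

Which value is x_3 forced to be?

The 8 variables together cover exactly {2, 3, 4, 5, 6, 7, 8, 9} — 8 values for 8 variables — and 8 appears only in x_5's list, so x_5 = 8.
The 7 still-open variables draw from only 7 values {2, 3, 4, 5, 6, 7, 9}, so each is used; only x_6 can be 2, hence x_6 = 2.
The 6 still-open variables draw from only 6 values {3, 4, 5, 6, 7, 9}, so each is used; only x_4 can be 7, hence x_4 = 7.
Among the 5 still-open variables, 3 fits only x_3 (and all 5 values in {3, 4, 5, 6, 9} must be used), so x_3 = 3.

3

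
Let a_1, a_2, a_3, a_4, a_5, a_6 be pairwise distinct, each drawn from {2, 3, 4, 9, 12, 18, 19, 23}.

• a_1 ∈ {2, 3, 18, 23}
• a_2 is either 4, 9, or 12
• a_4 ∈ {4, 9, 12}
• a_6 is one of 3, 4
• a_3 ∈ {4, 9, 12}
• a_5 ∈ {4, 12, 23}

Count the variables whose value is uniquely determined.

a_2, a_3, a_4 between them cover only {4, 9, 12} — a naked triple. Remove those values from a_5, a_6.
a_5's domain is down to {23}, so a_5 = 23. Eliminate 23 elsewhere: a_1.
a_6 has just one choice, so a_6 = 3. Strike 3 from a_1.
Determined: a_5=23, a_6=3. The other variables each still have more than one consistent value. That makes 2.

2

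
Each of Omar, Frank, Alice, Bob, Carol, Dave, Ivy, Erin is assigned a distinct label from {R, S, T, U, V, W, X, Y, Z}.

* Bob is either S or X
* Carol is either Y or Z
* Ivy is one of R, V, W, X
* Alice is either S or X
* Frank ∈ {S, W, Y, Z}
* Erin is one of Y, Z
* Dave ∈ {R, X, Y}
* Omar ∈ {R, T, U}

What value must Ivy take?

The 2 variables Alice and Bob are confined to {S, X}, which locks those values in; drop them from Frank, Dave, Ivy.
Carol and Erin share exactly the 2 values {Y, Z}; by pigeonhole those values go to them, so strike Y, Z from Frank, Dave.
That leaves Frank = W. Eliminate W elsewhere: Ivy.
Dave has just one choice, so Dave = R. Strike R from Omar, Ivy.
So Ivy = V.

V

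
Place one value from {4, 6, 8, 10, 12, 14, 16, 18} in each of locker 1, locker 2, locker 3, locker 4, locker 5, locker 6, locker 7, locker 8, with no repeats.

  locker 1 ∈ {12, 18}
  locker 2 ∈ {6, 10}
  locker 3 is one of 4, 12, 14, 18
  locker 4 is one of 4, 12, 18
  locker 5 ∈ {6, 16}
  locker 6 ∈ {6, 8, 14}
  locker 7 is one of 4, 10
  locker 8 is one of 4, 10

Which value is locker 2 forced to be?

The 8 variables together cover exactly {4, 6, 8, 10, 12, 14, 16, 18} — 8 values for 8 variables — and 8 appears only in locker 6's list, so locker 6 = 8.
The 7 still-open variables draw from only 7 values {4, 6, 10, 12, 14, 16, 18}, so each is used; only locker 3 can be 14, hence locker 3 = 14.
The 6 still-open variables together cover exactly {4, 6, 10, 12, 16, 18} — 6 values for 6 variables — and 16 appears only in locker 5's list, so locker 5 = 16.
Among the 5 still-open variables, 6 fits only locker 2 (and all 5 values in {4, 6, 10, 12, 18} must be used), so locker 2 = 6.

6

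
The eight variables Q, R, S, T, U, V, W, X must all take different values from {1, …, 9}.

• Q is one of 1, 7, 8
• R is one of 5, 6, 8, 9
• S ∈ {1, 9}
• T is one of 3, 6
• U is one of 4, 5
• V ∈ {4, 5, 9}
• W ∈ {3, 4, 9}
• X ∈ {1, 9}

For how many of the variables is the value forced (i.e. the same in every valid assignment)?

The 8 variables draw from only 8 values {1, 3, 4, 5, 6, 7, 8, 9}, so each is used; only Q can be 7, hence Q = 7.
The 7 still-open variables together cover exactly {1, 3, 4, 5, 6, 8, 9} — 7 values for 7 variables — and 8 appears only in R's list, so R = 8.
Among the 6 still-open variables, 6 fits only T (and all 6 values in {1, 3, 4, 5, 6, 9} must be used), so T = 6.
The 5 still-open variables together cover exactly {1, 3, 4, 5, 9} — 5 values for 5 variables — and 3 appears only in W's list, so W = 3.
The 2 variables S and X are confined to {1, 9}, which locks those values in; drop them from V.
Determined: Q=7, R=8, T=6, W=3. The other variables each still have more than one consistent value. That makes 4.

4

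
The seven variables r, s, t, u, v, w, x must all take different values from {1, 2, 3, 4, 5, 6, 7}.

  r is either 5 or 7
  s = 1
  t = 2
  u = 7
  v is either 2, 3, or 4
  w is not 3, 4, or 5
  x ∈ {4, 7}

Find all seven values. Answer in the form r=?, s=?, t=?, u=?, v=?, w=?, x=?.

s has just one choice, so s = 1. Remove 1 from w.
t has just one choice, so t = 2. So v, w can't be 2.
That leaves u = 7. Remove 7 from r, w, x.
w has just one choice, so w = 6.
x's domain is down to {4}, so x = 4. Eliminate 4 elsewhere: v.
That leaves r = 5.
v has just one choice, so v = 3.

r=5, s=1, t=2, u=7, v=3, w=6, x=4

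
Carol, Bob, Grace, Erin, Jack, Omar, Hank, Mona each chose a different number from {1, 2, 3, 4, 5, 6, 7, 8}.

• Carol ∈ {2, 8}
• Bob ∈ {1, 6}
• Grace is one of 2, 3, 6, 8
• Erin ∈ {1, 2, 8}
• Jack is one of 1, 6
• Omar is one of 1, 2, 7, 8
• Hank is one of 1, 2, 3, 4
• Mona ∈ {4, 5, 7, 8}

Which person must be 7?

Omar

The 8 variables together cover exactly {1, 2, 3, 4, 5, 6, 7, 8} — 8 values for 8 variables — and 5 appears only in Mona's list, so Mona = 5.
The 7 still-open variables together cover exactly {1, 2, 3, 4, 6, 7, 8} — 7 values for 7 variables — and 4 appears only in Hank's list, so Hank = 4.
The 6 still-open variables draw from only 6 values {1, 2, 3, 6, 7, 8}, so each is used; only Grace can be 3, hence Grace = 3.
Among the 5 still-open variables, 7 fits only Omar (and all 5 values in {1, 2, 6, 7, 8} must be used), so Omar = 7.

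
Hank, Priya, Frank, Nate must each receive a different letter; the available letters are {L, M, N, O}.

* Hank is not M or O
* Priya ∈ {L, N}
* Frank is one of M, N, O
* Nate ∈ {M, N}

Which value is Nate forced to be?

The 4 variables draw from only 4 values {L, M, N, O}, so each is used; only Frank can be O, hence Frank = O.
The 3 still-open variables together cover exactly {L, M, N} — 3 values for 3 variables — and M appears only in Nate's list, so Nate = M.

M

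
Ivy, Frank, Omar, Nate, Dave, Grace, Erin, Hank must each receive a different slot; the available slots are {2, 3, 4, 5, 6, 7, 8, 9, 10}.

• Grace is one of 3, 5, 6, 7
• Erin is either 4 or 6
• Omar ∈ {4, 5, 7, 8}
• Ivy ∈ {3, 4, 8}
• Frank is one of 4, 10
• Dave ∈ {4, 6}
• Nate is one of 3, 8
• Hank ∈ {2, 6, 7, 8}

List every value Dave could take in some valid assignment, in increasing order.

4, 6

The 8 variables draw from only 8 values {2, 3, 4, 5, 6, 7, 8, 10}, so each is used; only Hank can be 2, hence Hank = 2.
The 7 still-open variables together cover exactly {3, 4, 5, 6, 7, 8, 10} — 7 values for 7 variables — and 10 appears only in Frank's list, so Frank = 10.
Dave and Erin between them cover only {4, 6} — a naked pair. Remove those values from Ivy, Omar, Grace.
Ivy and Nate share exactly the 2 values {3, 8}; by pigeonhole those values go to them, so strike 3, 8 from Omar, Grace.
No further eliminations apply; Dave can still be any of 4, 6.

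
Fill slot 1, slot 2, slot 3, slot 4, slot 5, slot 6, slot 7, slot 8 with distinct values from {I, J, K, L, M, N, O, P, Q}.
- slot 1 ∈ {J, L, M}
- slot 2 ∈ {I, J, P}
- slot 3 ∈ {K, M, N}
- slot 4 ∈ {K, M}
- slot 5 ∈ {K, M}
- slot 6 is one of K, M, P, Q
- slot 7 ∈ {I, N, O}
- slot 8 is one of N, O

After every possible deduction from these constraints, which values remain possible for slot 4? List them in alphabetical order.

K, M

The 2 variables slot 4 and slot 5 are confined to {K, M}, which locks those values in; drop them from slot 1, slot 3, slot 6.
slot 3's domain is down to {N}, so slot 3 = N. So slot 7, slot 8 can't be N.
slot 8 must be O (only option left). So slot 7 can't be O.
slot 7 must be I (only option left). Strike I from slot 2.
No further eliminations apply; slot 4 can still be any of K, M.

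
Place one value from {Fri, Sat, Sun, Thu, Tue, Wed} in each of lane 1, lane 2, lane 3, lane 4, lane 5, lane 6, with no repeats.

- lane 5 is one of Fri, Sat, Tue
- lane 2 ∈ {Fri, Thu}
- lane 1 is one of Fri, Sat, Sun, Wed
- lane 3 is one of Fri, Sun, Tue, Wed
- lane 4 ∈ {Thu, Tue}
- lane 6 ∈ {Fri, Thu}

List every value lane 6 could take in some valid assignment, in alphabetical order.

lane 2 and lane 6 share exactly the 2 values {Fri, Thu}; by pigeonhole those values go to them, so strike Fri, Thu from lane 1, lane 3, lane 4, lane 5.
lane 4 has just one choice, so lane 4 = Tue. Remove Tue from lane 3, lane 5.
lane 5's domain is down to {Sat}, so lane 5 = Sat. Eliminate Sat elsewhere: lane 1.
No further eliminations apply; lane 6 can still be any of Fri, Thu.

Fri, Thu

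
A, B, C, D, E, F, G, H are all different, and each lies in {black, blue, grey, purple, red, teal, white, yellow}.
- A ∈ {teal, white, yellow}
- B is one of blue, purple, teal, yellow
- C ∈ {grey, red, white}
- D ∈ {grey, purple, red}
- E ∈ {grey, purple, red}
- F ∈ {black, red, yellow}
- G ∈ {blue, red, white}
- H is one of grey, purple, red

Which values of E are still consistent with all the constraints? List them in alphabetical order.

grey, purple, red

Among the 8 variables, black fits only F (and all 8 values in {black, blue, grey, purple, red, teal, white, yellow} must be used), so F = black.
D, E, H between them cover only {grey, purple, red} — a naked triple. Remove those values from B, C, G.
C's domain is down to {white}, so C = white. Eliminate white elsewhere: A, G.
G must be blue (only option left). Remove blue from B.
No further eliminations apply; E can still be any of grey, purple, red.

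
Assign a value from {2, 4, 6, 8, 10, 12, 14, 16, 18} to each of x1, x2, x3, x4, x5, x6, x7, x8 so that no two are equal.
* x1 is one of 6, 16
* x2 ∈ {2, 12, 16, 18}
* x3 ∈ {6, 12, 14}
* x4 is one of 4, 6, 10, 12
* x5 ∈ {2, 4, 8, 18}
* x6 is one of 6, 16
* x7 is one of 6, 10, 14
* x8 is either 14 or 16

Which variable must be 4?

x1 and x6 share exactly the 2 values {6, 16}; by pigeonhole those values go to them, so strike 6, 16 from x2, x3, x4, x7, x8.
x8 must be 14 (only option left). Strike 14 from x3, x7.
x3's domain is down to {12}, so x3 = 12. Strike 12 from x2, x4.
That leaves x7 = 10. Strike 10 from x4.
So 4 goes to x4.

x4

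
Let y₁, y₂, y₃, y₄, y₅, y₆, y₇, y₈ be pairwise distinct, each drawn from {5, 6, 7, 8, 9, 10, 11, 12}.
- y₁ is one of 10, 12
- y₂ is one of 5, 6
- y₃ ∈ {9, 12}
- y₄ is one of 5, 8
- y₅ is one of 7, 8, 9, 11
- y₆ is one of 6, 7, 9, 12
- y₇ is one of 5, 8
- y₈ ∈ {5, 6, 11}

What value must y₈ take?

Among the 8 variables, 10 fits only y₁ (and all 8 values in {5, 6, 7, 8, 9, 10, 11, 12} must be used), so y₁ = 10.
y₄ and y₇ share exactly the 2 values {5, 8}; by pigeonhole those values go to them, so strike 5, 8 from y₂, y₅, y₈.
That leaves y₂ = 6. So y₆, y₈ can't be 6.
So y₈ = 11.

11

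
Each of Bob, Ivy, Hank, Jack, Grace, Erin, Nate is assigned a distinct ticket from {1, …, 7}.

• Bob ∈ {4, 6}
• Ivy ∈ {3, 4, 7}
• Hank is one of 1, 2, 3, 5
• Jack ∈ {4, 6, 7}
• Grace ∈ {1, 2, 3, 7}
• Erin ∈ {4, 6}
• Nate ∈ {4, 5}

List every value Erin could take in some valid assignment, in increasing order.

Bob and Erin between them cover only {4, 6} — a naked pair. Remove those values from Ivy, Jack, Nate.
Jack's domain is down to {7}, so Jack = 7. Eliminate 7 elsewhere: Ivy, Grace.
Nate's domain is down to {5}, so Nate = 5. Eliminate 5 elsewhere: Hank.
Ivy must be 3 (only option left). Remove 3 from Hank, Grace.
No further eliminations apply; Erin can still be any of 4, 6.

4, 6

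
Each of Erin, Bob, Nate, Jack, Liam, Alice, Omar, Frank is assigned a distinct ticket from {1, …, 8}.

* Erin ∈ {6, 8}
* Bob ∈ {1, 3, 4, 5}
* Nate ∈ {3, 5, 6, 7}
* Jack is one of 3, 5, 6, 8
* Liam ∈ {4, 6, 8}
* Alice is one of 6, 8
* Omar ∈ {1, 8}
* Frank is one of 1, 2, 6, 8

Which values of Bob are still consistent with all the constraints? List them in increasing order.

3, 5

The 8 variables draw from only 8 values {1, 2, 3, 4, 5, 6, 7, 8}, so each is used; only Frank can be 2, hence Frank = 2.
The 7 still-open variables together cover exactly {1, 3, 4, 5, 6, 7, 8} — 7 values for 7 variables — and 7 appears only in Nate's list, so Nate = 7.
The 2 variables Erin and Alice are confined to {6, 8}, which locks those values in; drop them from Jack, Liam, Omar.
That leaves Liam = 4. So Bob can't be 4.
Omar has just one choice, so Omar = 1. Eliminate 1 elsewhere: Bob.
No further eliminations apply; Bob can still be any of 3, 5.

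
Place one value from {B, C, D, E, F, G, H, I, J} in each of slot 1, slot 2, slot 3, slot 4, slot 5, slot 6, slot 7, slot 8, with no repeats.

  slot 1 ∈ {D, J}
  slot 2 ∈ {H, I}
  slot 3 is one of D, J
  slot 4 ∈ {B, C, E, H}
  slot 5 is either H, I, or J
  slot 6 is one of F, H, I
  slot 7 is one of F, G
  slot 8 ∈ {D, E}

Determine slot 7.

G

slot 1 and slot 3 between them cover only {D, J} — a naked pair. Remove those values from slot 5, slot 8.
slot 8 has just one choice, so slot 8 = E. So slot 4 can't be E.
slot 2 and slot 5 share exactly the 2 values {H, I}; by pigeonhole those values go to them, so strike H, I from slot 4, slot 6.
slot 6's domain is down to {F}, so slot 6 = F. So slot 7 can't be F.
So slot 7 = G.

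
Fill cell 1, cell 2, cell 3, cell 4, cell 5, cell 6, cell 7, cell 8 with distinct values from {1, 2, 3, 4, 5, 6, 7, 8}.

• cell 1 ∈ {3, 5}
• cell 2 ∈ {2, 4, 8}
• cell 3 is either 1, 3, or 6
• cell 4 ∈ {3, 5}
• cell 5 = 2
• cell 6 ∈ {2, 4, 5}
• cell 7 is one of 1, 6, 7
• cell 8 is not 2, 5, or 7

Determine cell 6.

4

cell 5's domain is down to {2}, so cell 5 = 2. Eliminate 2 elsewhere: cell 2, cell 6.
The 7 still-open variables draw from only 7 values {1, 3, 4, 5, 6, 7, 8}, so each is used; only cell 7 can be 7, hence cell 7 = 7.
cell 1 and cell 4 between them cover only {3, 5} — a naked pair. Remove those values from cell 3, cell 6, cell 8.
So cell 6 = 4.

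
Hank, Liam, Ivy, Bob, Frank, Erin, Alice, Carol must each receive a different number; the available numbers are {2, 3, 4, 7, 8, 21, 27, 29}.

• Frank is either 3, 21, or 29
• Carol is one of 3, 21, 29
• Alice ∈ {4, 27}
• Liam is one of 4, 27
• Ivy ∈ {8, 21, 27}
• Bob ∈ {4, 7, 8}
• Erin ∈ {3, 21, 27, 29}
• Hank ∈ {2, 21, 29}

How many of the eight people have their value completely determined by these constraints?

3

Among the 8 variables, 2 fits only Hank (and all 8 values in {2, 3, 4, 7, 8, 21, 27, 29} must be used), so Hank = 2.
The 7 still-open variables together cover exactly {3, 4, 7, 8, 21, 27, 29} — 7 values for 7 variables — and 7 appears only in Bob's list, so Bob = 7.
The 6 still-open variables draw from only 6 values {3, 4, 8, 21, 27, 29}, so each is used; only Ivy can be 8, hence Ivy = 8.
The 2 variables Liam and Alice are confined to {4, 27}, which locks those values in; drop them from Erin.
Determined: Hank=2, Ivy=8, Bob=7. The other people each still have more than one consistent value. That makes 3.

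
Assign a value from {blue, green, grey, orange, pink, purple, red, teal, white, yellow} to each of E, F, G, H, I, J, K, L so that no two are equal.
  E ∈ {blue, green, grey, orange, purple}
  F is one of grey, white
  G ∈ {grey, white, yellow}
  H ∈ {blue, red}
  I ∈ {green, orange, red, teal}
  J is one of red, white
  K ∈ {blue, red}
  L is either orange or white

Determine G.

H and K between them cover only {blue, red} — a naked pair. Remove those values from E, I, J.
J's domain is down to {white}, so J = white. Remove white from F, G, L.
That leaves L = orange. So E, I can't be orange.
F has just one choice, so F = grey. Strike grey from E, G.
So G = yellow.

yellow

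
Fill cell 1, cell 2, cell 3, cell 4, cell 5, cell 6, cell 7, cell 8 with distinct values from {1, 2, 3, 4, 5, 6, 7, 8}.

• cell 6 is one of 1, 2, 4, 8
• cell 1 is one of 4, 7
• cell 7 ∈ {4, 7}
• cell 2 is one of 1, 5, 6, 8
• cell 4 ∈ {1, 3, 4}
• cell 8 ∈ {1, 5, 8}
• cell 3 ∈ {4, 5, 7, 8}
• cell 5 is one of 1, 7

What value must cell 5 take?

The 8 variables together cover exactly {1, 2, 3, 4, 5, 6, 7, 8} — 8 values for 8 variables — and 2 appears only in cell 6's list, so cell 6 = 2.
The 7 still-open variables draw from only 7 values {1, 3, 4, 5, 6, 7, 8}, so each is used; only cell 4 can be 3, hence cell 4 = 3.
Among the 6 still-open variables, 6 fits only cell 2 (and all 6 values in {1, 4, 5, 6, 7, 8} must be used), so cell 2 = 6.
cell 1 and cell 7 share exactly the 2 values {4, 7}; by pigeonhole those values go to them, so strike 4, 7 from cell 3, cell 5.
So cell 5 = 1.

1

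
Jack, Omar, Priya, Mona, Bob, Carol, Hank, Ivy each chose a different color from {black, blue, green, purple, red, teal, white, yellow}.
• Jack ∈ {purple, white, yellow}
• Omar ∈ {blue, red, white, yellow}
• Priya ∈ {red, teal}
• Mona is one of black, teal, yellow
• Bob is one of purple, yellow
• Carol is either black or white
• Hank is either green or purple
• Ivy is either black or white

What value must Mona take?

The 8 variables draw from only 8 values {black, blue, green, purple, red, teal, white, yellow}, so each is used; only Omar can be blue, hence Omar = blue.
The 7 still-open variables draw from only 7 values {black, green, purple, red, teal, white, yellow}, so each is used; only Hank can be green, hence Hank = green.
The 6 still-open variables together cover exactly {black, purple, red, teal, white, yellow} — 6 values for 6 variables — and red appears only in Priya's list, so Priya = red.
The 5 still-open variables together cover exactly {black, purple, teal, white, yellow} — 5 values for 5 variables — and teal appears only in Mona's list, so Mona = teal.

teal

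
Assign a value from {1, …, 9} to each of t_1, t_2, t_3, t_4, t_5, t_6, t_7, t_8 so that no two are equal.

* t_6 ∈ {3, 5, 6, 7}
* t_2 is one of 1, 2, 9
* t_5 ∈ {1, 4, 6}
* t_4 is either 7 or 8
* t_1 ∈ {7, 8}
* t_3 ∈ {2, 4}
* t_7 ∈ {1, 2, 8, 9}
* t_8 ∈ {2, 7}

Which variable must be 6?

t_5

t_1 and t_4 between them cover only {7, 8} — a naked pair. Remove those values from t_6, t_7, t_8.
t_8 has just one choice, so t_8 = 2. Remove 2 from t_2, t_3, t_7.
t_3 must be 4 (only option left). Remove 4 from t_5.
The 2 variables t_2 and t_7 are confined to {1, 9}, which locks those values in; drop them from t_5.
So 6 goes to t_5.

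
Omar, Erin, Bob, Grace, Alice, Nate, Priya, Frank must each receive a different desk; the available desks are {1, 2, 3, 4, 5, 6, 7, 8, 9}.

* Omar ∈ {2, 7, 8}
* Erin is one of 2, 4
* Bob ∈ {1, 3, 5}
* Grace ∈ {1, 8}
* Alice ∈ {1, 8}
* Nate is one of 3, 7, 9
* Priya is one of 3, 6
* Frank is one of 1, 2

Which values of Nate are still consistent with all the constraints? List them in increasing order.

3, 9

Grace and Alice share exactly the 2 values {1, 8}; by pigeonhole those values go to them, so strike 1, 8 from Omar, Bob, Frank.
Frank's domain is down to {2}, so Frank = 2. So Omar, Erin can't be 2.
Omar has just one choice, so Omar = 7. Strike 7 from Nate.
Erin's domain is down to {4}, so Erin = 4.
No further eliminations apply; Nate can still be any of 3, 9.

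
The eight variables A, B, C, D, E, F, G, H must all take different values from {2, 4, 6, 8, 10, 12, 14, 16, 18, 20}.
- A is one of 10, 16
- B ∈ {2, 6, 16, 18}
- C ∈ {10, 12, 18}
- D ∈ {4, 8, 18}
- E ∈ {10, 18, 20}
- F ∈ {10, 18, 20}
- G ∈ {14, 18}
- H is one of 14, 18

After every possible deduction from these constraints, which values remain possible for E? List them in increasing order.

G and H between them cover only {14, 18} — a naked pair. Remove those values from B, C, D, E, F.
E and F share exactly the 2 values {10, 20}; by pigeonhole those values go to them, so strike 10, 20 from A, C.
A has just one choice, so A = 16. Eliminate 16 elsewhere: B.
C must be 12 (only option left).
No further eliminations apply; E can still be any of 10, 20.

10, 20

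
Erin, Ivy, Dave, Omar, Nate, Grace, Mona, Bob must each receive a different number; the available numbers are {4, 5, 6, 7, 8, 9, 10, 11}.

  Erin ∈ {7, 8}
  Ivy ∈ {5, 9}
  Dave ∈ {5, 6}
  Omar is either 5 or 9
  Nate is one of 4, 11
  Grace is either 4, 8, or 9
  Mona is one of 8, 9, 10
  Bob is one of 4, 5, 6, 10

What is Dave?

6

Among the 8 variables, 7 fits only Erin (and all 8 values in {4, 5, 6, 7, 8, 9, 10, 11} must be used), so Erin = 7.
The 7 still-open variables draw from only 7 values {4, 5, 6, 8, 9, 10, 11}, so each is used; only Nate can be 11, hence Nate = 11.
The 2 variables Ivy and Omar are confined to {5, 9}, which locks those values in; drop them from Dave, Grace, Mona, Bob.
So Dave = 6.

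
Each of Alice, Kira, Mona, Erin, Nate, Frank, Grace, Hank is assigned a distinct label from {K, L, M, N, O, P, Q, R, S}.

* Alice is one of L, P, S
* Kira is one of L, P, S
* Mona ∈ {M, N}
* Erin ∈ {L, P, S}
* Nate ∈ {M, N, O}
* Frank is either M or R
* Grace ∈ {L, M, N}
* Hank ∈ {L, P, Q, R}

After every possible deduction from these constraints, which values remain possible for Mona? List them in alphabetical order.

M, N

Among the 8 variables, O fits only Nate (and all 8 values in {L, M, N, O, P, Q, R, S} must be used), so Nate = O.
The 7 still-open variables together cover exactly {L, M, N, P, Q, R, S} — 7 values for 7 variables — and Q appears only in Hank's list, so Hank = Q.
Among the 6 still-open variables, R fits only Frank (and all 6 values in {L, M, N, P, R, S} must be used), so Frank = R.
Alice, Kira, Erin share exactly the 3 values {L, P, S}; by pigeonhole those values go to them, so strike L, P, S from Grace.
No further eliminations apply; Mona can still be any of M, N.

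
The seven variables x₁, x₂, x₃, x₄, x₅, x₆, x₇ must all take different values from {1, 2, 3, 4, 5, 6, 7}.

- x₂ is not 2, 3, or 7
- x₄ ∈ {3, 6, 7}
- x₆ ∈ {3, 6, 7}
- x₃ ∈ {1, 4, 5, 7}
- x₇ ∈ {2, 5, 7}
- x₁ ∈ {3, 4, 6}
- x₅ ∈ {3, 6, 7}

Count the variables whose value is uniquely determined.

2

The 7 variables together cover exactly {1, 2, 3, 4, 5, 6, 7} — 7 values for 7 variables — and 2 appears only in x₇'s list, so x₇ = 2.
x₄, x₅, x₆ between them cover only {3, 6, 7} — a naked triple. Remove those values from x₁, x₂, x₃.
x₁'s domain is down to {4}, so x₁ = 4. So x₂, x₃ can't be 4.
Determined: x₁=4, x₇=2. The other variables each still have more than one consistent value. That makes 2.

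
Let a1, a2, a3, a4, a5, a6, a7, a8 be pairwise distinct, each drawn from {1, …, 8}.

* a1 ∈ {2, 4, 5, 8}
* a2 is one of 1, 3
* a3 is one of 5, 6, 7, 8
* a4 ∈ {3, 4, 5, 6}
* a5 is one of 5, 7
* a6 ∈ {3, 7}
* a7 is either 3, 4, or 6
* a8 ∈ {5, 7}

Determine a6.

Among the 8 variables, 1 fits only a2 (and all 8 values in {1, 2, 3, 4, 5, 6, 7, 8} must be used), so a2 = 1.
The 7 still-open variables draw from only 7 values {2, 3, 4, 5, 6, 7, 8}, so each is used; only a1 can be 2, hence a1 = 2.
The 6 still-open variables draw from only 6 values {3, 4, 5, 6, 7, 8}, so each is used; only a3 can be 8, hence a3 = 8.
a5 and a8 between them cover only {5, 7} — a naked pair. Remove those values from a4, a6.
So a6 = 3.

3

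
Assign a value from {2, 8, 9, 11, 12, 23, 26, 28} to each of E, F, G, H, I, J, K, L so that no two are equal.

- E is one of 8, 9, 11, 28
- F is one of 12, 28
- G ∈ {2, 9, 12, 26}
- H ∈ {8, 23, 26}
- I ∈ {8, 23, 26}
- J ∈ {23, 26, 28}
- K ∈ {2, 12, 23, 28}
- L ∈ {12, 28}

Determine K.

2

The 8 variables draw from only 8 values {2, 8, 9, 11, 12, 23, 26, 28}, so each is used; only E can be 11, hence E = 11.
The 7 still-open variables together cover exactly {2, 8, 9, 12, 23, 26, 28} — 7 values for 7 variables — and 9 appears only in G's list, so G = 9.
The 6 still-open variables draw from only 6 values {2, 8, 12, 23, 26, 28}, so each is used; only K can be 2, hence K = 2.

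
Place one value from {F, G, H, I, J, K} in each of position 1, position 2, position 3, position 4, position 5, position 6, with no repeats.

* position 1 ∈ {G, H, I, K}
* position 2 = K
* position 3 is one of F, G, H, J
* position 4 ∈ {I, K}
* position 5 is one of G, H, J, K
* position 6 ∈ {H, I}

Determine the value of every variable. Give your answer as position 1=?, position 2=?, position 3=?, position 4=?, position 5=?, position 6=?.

position 2 must be K (only option left). Remove K from position 1, position 4, position 5.
That leaves position 4 = I. Strike I from position 1, position 6.
position 6's domain is down to {H}, so position 6 = H. Eliminate H elsewhere: position 1, position 3, position 5.
position 1 has just one choice, so position 1 = G. Eliminate G elsewhere: position 3, position 5.
position 5 must be J (only option left). Remove J from position 3.
That leaves position 3 = F.

position 1=G, position 2=K, position 3=F, position 4=I, position 5=J, position 6=H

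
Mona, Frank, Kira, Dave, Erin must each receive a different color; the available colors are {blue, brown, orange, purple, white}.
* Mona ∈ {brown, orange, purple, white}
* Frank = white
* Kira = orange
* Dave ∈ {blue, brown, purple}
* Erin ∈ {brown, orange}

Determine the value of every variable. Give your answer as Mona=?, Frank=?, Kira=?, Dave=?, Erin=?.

Frank must be white (only option left). Strike white from Mona.
Kira has just one choice, so Kira = orange. Strike orange from Mona, Erin.
That leaves Erin = brown. Eliminate brown elsewhere: Mona, Dave.
That leaves Mona = purple. Remove purple from Dave.
Dave has just one choice, so Dave = blue.

Mona=purple, Frank=white, Kira=orange, Dave=blue, Erin=brown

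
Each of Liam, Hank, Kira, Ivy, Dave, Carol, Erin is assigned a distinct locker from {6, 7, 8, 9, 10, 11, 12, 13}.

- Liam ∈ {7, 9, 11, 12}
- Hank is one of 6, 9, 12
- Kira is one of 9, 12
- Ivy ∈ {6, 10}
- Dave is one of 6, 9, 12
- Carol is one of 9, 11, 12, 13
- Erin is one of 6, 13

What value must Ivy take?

The 7 variables draw from only 7 values {6, 7, 9, 10, 11, 12, 13}, so each is used; only Liam can be 7, hence Liam = 7.
Among the 6 still-open variables, 10 fits only Ivy (and all 6 values in {6, 9, 10, 11, 12, 13} must be used), so Ivy = 10.

10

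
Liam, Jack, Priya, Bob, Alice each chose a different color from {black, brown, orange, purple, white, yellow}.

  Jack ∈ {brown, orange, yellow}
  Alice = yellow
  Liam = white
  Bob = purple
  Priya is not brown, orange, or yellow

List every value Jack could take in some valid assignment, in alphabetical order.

brown, orange

Liam's domain is down to {white}, so Liam = white. Remove white from Priya.
Bob's domain is down to {purple}, so Bob = purple. Strike purple from Priya.
That leaves Alice = yellow. Strike yellow from Jack.
Priya must be black (only option left).
No further eliminations apply; Jack can still be any of brown, orange.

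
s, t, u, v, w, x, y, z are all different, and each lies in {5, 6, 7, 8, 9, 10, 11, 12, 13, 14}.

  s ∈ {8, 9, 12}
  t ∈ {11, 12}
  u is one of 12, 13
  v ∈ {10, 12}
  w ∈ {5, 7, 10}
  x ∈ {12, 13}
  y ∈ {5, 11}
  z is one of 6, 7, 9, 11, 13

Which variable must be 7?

w

u and x share exactly the 2 values {12, 13}; by pigeonhole those values go to them, so strike 12, 13 from s, t, v, z.
t's domain is down to {11}, so t = 11. Eliminate 11 elsewhere: y, z.
That leaves v = 10. Eliminate 10 elsewhere: w.
y must be 5 (only option left). Remove 5 from w.
So 7 goes to w.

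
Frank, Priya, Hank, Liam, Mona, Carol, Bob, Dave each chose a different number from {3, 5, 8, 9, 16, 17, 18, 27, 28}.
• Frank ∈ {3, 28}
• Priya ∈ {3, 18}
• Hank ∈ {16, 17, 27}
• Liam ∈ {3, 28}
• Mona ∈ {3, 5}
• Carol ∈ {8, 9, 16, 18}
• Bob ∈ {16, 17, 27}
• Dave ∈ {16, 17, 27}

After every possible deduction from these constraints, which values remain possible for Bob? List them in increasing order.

16, 17, 27

Frank and Liam between them cover only {3, 28} — a naked pair. Remove those values from Priya, Mona.
That leaves Priya = 18. Strike 18 from Carol.
Mona must be 5 (only option left).
The 3 variables Hank, Bob, Dave are confined to {16, 17, 27}, which locks those values in; drop them from Carol.
No further eliminations apply; Bob can still be any of 16, 17, 27.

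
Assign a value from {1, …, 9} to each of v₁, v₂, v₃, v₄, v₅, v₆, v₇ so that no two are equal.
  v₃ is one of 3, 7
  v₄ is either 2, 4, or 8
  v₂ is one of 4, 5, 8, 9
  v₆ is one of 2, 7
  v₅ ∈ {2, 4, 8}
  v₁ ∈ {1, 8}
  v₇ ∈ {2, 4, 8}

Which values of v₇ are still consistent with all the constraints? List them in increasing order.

2, 4, 8

v₄, v₅, v₇ between them cover only {2, 4, 8} — a naked triple. Remove those values from v₁, v₂, v₆.
That leaves v₁ = 1.
v₆ has just one choice, so v₆ = 7. Remove 7 from v₃.
v₃ has just one choice, so v₃ = 3.
No further eliminations apply; v₇ can still be any of 2, 4, 8.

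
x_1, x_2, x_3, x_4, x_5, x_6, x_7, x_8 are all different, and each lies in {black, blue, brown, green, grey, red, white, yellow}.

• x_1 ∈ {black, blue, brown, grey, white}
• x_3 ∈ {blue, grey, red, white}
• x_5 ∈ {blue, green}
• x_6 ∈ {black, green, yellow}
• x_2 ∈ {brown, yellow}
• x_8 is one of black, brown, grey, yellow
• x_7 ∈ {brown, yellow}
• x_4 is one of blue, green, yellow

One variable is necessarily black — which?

The 8 variables draw from only 8 values {black, blue, brown, green, grey, red, white, yellow}, so each is used; only x_3 can be red, hence x_3 = red.
The 7 still-open variables draw from only 7 values {black, blue, brown, green, grey, white, yellow}, so each is used; only x_1 can be white, hence x_1 = white.
Among the 6 still-open variables, grey fits only x_8 (and all 6 values in {black, blue, brown, green, grey, yellow} must be used), so x_8 = grey.
The 5 still-open variables draw from only 5 values {black, blue, brown, green, yellow}, so each is used; only x_6 can be black, hence x_6 = black.

x_6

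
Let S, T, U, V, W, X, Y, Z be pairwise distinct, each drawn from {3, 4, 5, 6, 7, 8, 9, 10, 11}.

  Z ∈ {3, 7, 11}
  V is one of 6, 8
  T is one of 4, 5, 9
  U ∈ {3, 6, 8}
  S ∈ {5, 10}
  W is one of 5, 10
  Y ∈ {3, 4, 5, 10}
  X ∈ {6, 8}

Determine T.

9

The 2 variables S and W are confined to {5, 10}, which locks those values in; drop them from T, Y.
V and X share exactly the 2 values {6, 8}; by pigeonhole those values go to them, so strike 6, 8 from U.
U has just one choice, so U = 3. Strike 3 from Y, Z.
Y must be 4 (only option left). Remove 4 from T.
So T = 9.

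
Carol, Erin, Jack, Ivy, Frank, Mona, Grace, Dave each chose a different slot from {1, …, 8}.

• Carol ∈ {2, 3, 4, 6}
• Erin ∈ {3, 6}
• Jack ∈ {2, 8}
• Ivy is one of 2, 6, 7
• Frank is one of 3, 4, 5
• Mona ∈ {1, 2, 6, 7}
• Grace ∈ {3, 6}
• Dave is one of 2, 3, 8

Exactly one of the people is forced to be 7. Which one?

Ivy

The 8 variables draw from only 8 values {1, 2, 3, 4, 5, 6, 7, 8}, so each is used; only Mona can be 1, hence Mona = 1.
The 7 still-open variables draw from only 7 values {2, 3, 4, 5, 6, 7, 8}, so each is used; only Frank can be 5, hence Frank = 5.
The 6 still-open variables draw from only 6 values {2, 3, 4, 6, 7, 8}, so each is used; only Carol can be 4, hence Carol = 4.
Among the 5 still-open variables, 7 fits only Ivy (and all 5 values in {2, 3, 6, 7, 8} must be used), so Ivy = 7.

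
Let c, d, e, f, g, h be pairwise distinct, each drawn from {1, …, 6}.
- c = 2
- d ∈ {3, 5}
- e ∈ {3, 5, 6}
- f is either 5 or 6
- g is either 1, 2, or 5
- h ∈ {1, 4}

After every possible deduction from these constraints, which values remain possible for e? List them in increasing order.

3, 5, 6

c has just one choice, so c = 2. Strike 2 from g.
Among the 5 still-open variables, 4 fits only h (and all 5 values in {1, 3, 4, 5, 6} must be used), so h = 4.
The 4 still-open variables together cover exactly {1, 3, 5, 6} — 4 values for 4 variables — and 1 appears only in g's list, so g = 1.
No further eliminations apply; e can still be any of 3, 5, 6.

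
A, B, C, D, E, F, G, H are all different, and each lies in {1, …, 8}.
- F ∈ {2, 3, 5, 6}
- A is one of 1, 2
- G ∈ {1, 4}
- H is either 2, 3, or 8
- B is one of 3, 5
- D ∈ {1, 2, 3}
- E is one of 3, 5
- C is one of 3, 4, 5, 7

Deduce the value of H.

The 8 variables together cover exactly {1, 2, 3, 4, 5, 6, 7, 8} — 8 values for 8 variables — and 6 appears only in F's list, so F = 6.
The 7 still-open variables together cover exactly {1, 2, 3, 4, 5, 7, 8} — 7 values for 7 variables — and 7 appears only in C's list, so C = 7.
Among the 6 still-open variables, 4 fits only G (and all 6 values in {1, 2, 3, 4, 5, 8} must be used), so G = 4.
The 5 still-open variables together cover exactly {1, 2, 3, 5, 8} — 5 values for 5 variables — and 8 appears only in H's list, so H = 8.

8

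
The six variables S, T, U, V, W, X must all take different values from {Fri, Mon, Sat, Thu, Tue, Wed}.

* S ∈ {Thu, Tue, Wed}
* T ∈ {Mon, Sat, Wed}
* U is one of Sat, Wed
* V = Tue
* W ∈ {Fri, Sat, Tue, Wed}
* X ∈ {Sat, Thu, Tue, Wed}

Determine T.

Mon

V has just one choice, so V = Tue. Eliminate Tue elsewhere: S, W, X.
The 5 still-open variables together cover exactly {Fri, Mon, Sat, Thu, Wed} — 5 values for 5 variables — and Fri appears only in W's list, so W = Fri.
The 4 still-open variables draw from only 4 values {Mon, Sat, Thu, Wed}, so each is used; only T can be Mon, hence T = Mon.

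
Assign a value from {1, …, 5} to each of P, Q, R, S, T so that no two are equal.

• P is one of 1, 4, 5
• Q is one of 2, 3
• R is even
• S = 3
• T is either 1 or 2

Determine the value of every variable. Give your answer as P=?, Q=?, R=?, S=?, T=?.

P=5, Q=2, R=4, S=3, T=1

S has just one choice, so S = 3. Strike 3 from Q.
Q must be 2 (only option left). Strike 2 from R, T.
R must be 4 (only option left). So P can't be 4.
That leaves T = 1. Eliminate 1 elsewhere: P.
P's domain is down to {5}, so P = 5.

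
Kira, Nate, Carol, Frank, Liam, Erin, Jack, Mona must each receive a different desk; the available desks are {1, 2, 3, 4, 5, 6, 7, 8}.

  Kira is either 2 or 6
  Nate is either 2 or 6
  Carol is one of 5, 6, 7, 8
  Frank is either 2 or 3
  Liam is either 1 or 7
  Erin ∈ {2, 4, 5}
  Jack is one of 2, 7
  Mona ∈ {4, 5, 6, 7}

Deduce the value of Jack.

The 8 variables together cover exactly {1, 2, 3, 4, 5, 6, 7, 8} — 8 values for 8 variables — and 1 appears only in Liam's list, so Liam = 1.
The 7 still-open variables draw from only 7 values {2, 3, 4, 5, 6, 7, 8}, so each is used; only Frank can be 3, hence Frank = 3.
The 6 still-open variables draw from only 6 values {2, 4, 5, 6, 7, 8}, so each is used; only Carol can be 8, hence Carol = 8.
Kira and Nate share exactly the 2 values {2, 6}; by pigeonhole those values go to them, so strike 2, 6 from Erin, Jack, Mona.
So Jack = 7.

7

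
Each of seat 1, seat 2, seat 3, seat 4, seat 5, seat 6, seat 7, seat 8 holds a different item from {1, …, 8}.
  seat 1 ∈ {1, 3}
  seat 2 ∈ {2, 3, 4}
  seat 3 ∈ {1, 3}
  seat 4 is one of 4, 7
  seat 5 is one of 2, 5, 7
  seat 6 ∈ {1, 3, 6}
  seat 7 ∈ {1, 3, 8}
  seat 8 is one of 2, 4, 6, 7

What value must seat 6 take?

6

Among the 8 variables, 5 fits only seat 5 (and all 8 values in {1, 2, 3, 4, 5, 6, 7, 8} must be used), so seat 5 = 5.
Among the 7 still-open variables, 8 fits only seat 7 (and all 7 values in {1, 2, 3, 4, 6, 7, 8} must be used), so seat 7 = 8.
The 2 variables seat 1 and seat 3 are confined to {1, 3}, which locks those values in; drop them from seat 2, seat 6.
So seat 6 = 6.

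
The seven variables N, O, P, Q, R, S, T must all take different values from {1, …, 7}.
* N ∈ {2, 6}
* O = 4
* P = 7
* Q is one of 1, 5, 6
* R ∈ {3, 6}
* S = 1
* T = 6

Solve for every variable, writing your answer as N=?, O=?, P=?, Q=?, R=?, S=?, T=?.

N=2, O=4, P=7, Q=5, R=3, S=1, T=6

O must be 4 (only option left).
That leaves P = 7.
S's domain is down to {1}, so S = 1. So Q can't be 1.
T has just one choice, so T = 6. Eliminate 6 elsewhere: N, Q, R.
N's domain is down to {2}, so N = 2.
Q's domain is down to {5}, so Q = 5.
R has just one choice, so R = 3.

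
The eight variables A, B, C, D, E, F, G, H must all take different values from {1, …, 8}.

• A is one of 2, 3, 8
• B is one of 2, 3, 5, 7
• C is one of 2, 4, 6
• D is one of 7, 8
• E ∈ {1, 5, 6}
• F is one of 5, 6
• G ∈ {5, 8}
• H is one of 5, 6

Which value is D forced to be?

Among the 8 variables, 1 fits only E (and all 8 values in {1, 2, 3, 4, 5, 6, 7, 8} must be used), so E = 1.
The 7 still-open variables draw from only 7 values {2, 3, 4, 5, 6, 7, 8}, so each is used; only C can be 4, hence C = 4.
F and H share exactly the 2 values {5, 6}; by pigeonhole those values go to them, so strike 5, 6 from B, G.
G must be 8 (only option left). Remove 8 from A, D.
So D = 7.

7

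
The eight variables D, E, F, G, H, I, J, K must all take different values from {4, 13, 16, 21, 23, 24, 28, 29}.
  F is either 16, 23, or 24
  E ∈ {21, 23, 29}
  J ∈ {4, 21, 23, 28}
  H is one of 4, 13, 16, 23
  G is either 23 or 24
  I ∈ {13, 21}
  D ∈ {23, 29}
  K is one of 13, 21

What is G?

24

The 8 variables together cover exactly {4, 13, 16, 21, 23, 24, 28, 29} — 8 values for 8 variables — and 28 appears only in J's list, so J = 28.
Among the 7 still-open variables, 4 fits only H (and all 7 values in {4, 13, 16, 21, 23, 24, 29} must be used), so H = 4.
The 6 still-open variables draw from only 6 values {13, 16, 21, 23, 24, 29}, so each is used; only F can be 16, hence F = 16.
The 5 still-open variables draw from only 5 values {13, 21, 23, 24, 29}, so each is used; only G can be 24, hence G = 24.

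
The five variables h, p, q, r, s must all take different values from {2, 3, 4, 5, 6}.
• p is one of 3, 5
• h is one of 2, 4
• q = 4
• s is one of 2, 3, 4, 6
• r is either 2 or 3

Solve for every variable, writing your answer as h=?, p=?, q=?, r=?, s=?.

q has just one choice, so q = 4. So h, s can't be 4.
That leaves h = 2. Eliminate 2 elsewhere: r, s.
r's domain is down to {3}, so r = 3. So p, s can't be 3.
s must be 6 (only option left).
p's domain is down to {5}, so p = 5.

h=2, p=5, q=4, r=3, s=6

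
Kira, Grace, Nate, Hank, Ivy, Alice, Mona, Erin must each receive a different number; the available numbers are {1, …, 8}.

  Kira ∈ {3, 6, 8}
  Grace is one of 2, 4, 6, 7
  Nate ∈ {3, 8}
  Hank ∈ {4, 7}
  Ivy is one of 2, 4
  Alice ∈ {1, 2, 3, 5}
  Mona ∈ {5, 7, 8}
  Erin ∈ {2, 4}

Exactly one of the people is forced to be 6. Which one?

The 8 variables draw from only 8 values {1, 2, 3, 4, 5, 6, 7, 8}, so each is used; only Alice can be 1, hence Alice = 1.
Among the 7 still-open variables, 5 fits only Mona (and all 7 values in {2, 3, 4, 5, 6, 7, 8} must be used), so Mona = 5.
Ivy and Erin between them cover only {2, 4} — a naked pair. Remove those values from Grace, Hank.
Hank's domain is down to {7}, so Hank = 7. Strike 7 from Grace.
So 6 goes to Grace.

Grace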